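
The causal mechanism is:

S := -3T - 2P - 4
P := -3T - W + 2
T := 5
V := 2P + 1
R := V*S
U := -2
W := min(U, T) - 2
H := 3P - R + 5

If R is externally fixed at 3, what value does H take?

do(R=3) replaces the equation R := V*S with the constant R = 3.
W = min(U, T) - 2  [with U=-2, T=5]  = -4
P = -3T - W + 2  [with T=5, W=-4]  = -9
H = 3P - R + 5  [with P=-9, R=3]  = -25

-25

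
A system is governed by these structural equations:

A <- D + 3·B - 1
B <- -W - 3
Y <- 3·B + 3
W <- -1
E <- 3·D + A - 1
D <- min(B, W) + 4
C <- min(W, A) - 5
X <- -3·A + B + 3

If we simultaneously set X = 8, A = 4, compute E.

9

Under do(X = 8, A = 4), each intervened variable's structural equation is replaced by its fixed value.
B = -W - 3  [with W=-1]  = -2
D = min(B, W) + 4  [with B=-2, W=-1]  = 2
E = 3·D + A - 1  [with D=2, A=4]  = 9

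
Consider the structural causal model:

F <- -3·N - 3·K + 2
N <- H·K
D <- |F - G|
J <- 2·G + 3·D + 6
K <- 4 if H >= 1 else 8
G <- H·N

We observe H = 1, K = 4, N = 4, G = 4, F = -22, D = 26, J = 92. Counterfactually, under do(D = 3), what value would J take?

23

Intervening sets D = 3 and removes its equation (D <- |F - G|).
K = 4 if H >= 1 else 8  [with H=1]  = 4
N = H·K  [with H=1, K=4]  = 4
G = H·N  [with H=1, N=4]  = 4
J = 2·G + 3·D + 6  [with G=4, D=3]  = 23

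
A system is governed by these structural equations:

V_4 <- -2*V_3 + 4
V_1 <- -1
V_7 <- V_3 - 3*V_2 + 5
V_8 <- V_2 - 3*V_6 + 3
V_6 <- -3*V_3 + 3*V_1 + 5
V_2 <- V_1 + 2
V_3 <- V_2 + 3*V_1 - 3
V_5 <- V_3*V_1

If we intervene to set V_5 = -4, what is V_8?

do(V_5=-4) replaces the equation V_5 <- V_3*V_1 with the constant V_5 = -4.
V_8 is not downstream of the intervention, so its value is determined by the original equations.
V_2 = V_1 + 2  [with V_1=-1]  = 1
V_3 = V_2 + 3*V_1 - 3  [with V_2=1, V_1=-1]  = -5
V_6 = -3*V_3 + 3*V_1 + 5  [with V_3=-5, V_1=-1]  = 17
V_8 = V_2 - 3*V_6 + 3  [with V_2=1, V_6=17]  = -47

-47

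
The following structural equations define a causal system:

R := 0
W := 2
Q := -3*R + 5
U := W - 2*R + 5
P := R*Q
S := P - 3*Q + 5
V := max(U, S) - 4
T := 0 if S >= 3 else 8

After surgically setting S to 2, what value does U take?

do(S=2) replaces the equation S := P - 3*Q + 5 with the constant S = 2.
No directed path runs from S to U, so U keeps its natural value.
U = W - 2*R + 5  [with W=2, R=0]  = 7

7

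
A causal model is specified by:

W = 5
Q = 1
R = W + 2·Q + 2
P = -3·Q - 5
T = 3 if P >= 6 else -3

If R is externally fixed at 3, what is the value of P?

-8

The intervention breaks the incoming arrows to R: R = W + 2·Q + 2 no longer applies, and R = 3.
P is not downstream of the intervention, so its value is determined by the original equations.
P = -3·Q - 5  [with Q=1]  = -8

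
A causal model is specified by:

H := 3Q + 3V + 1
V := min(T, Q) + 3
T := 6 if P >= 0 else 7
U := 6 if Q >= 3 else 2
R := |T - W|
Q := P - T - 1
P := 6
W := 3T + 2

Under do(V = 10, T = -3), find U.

The joint intervention fixes V = 10, T = -3, removing each variable's own equation.
Q = P - T - 1  [with P=6, T=-3]  = 8
U = 6 if Q >= 3 else 2  [with Q=8]  = 6

6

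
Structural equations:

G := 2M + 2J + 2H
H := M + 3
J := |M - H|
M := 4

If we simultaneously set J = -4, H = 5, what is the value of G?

The joint intervention fixes J = -4, H = 5, removing each variable's own equation.
G = 2M + 2J + 2H  [with M=4, J=-4, H=5]  = 10

10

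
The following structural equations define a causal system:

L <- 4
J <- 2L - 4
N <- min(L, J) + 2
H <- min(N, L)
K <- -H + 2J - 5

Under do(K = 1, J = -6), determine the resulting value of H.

-4

Setting K = 1, J = -6 by intervention discards those variables' equations.
N = min(L, J) + 2  [with L=4, J=-6]  = -4
H = min(N, L)  [with N=-4, L=4]  = -4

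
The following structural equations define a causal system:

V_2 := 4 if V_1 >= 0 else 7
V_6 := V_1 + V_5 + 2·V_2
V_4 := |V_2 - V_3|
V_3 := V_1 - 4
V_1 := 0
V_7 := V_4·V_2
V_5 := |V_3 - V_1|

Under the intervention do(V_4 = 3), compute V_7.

12

The intervention breaks the incoming arrows to V_4: V_4 := |V_2 - V_3| no longer applies, and V_4 = 3.
V_2 = 4 if V_1 >= 0 else 7  [with V_1=0]  = 4
V_7 = V_4·V_2  [with V_4=3, V_2=4]  = 12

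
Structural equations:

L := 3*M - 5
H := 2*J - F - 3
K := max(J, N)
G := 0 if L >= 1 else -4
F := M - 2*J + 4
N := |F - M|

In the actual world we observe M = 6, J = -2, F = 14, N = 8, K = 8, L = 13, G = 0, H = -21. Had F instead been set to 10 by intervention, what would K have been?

do(F=10) replaces the equation F := M - 2*J + 4 with the constant F = 10.
N = |F - M|  [with F=10, M=6]  = 4
K = max(J, N)  [with J=-2, N=4]  = 4

4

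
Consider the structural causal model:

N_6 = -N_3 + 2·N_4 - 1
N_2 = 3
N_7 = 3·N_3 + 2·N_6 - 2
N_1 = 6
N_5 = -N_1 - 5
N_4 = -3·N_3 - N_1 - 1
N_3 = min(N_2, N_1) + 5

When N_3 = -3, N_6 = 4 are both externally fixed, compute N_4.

2

Setting N_3 = -3, N_6 = 4 by intervention discards those variables' equations.
N_4 = -3·N_3 - N_1 - 1  [with N_3=-3, N_1=6]  = 2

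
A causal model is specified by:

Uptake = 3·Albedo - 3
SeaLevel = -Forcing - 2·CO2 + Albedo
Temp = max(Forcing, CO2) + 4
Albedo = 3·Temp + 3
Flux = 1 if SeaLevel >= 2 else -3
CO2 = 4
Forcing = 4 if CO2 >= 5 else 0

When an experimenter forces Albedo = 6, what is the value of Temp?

8

Under do(Albedo=6), the mechanism Albedo = 3·Temp + 3 is discarded; Albedo is fixed at 6.
Since Temp is not a descendant of the intervened variable, it is unaffected.
Forcing = 4 if CO2 >= 5 else 0  [with CO2=4]  = 0
Temp = max(Forcing, CO2) + 4  [with Forcing=0, CO2=4]  = 8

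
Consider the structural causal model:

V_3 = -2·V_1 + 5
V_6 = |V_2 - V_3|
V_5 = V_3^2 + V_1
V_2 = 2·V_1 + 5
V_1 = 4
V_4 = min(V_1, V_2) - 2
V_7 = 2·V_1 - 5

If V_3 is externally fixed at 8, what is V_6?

5

The intervention breaks the incoming arrows to V_3: V_3 = -2·V_1 + 5 no longer applies, and V_3 = 8.
V_2 = 2·V_1 + 5  [with V_1=4]  = 13
V_6 = |V_2 - V_3|  [with V_2=13, V_3=8]  = 5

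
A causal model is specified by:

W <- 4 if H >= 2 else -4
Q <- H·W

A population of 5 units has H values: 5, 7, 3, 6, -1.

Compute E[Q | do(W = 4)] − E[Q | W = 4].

-5

The intervention sets W=4 in all 5 units regardless of H. Recomputing Q per unit gives 20, 28, 12, 24, -4; average 16.
Observing W=4 restricts to units where W's equation naturally yields 4: H ∈ {5, 7, 3, 6}. In that subpopulation Q = 20, 28, 12, 24, mean 21.
Difference = 16 − 21 = -5.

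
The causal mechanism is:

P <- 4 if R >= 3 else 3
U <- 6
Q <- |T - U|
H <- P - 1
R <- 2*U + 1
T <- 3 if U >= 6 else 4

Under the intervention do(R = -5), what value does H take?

Under do(R=-5), the mechanism R <- 2*U + 1 is discarded; R is fixed at -5.
P = 4 if R >= 3 else 3  [with R=-5]  = 3
H = P - 1  [with P=3]  = 2

2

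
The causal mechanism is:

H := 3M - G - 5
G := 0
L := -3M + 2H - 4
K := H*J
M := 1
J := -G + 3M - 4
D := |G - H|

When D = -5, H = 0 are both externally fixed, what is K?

The joint intervention fixes D = -5, H = 0, removing each variable's own equation.
J = -G + 3M - 4  [with G=0, M=1]  = -1
K = H*J  [with H=0, J=-1]  = 0

0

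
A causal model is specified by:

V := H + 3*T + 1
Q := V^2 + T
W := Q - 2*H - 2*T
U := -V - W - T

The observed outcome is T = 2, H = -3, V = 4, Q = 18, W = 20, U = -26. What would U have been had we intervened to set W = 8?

The intervention breaks the incoming arrows to W: W := Q - 2*H - 2*T no longer applies, and W = 8.
V = H + 3*T + 1  [with H=-3, T=2]  = 4
U = -V - W - T  [with V=4, W=8, T=2]  = -14

-14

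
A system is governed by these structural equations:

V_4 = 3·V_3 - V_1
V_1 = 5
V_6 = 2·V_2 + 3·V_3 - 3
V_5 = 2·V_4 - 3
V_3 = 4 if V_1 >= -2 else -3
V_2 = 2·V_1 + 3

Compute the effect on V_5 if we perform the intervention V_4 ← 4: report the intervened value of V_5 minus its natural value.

Intervening sets V_4 = 4 and removes its equation (V_4 = 3·V_3 - V_1).
V_5 = 2·V_4 - 3  [with V_4=4]  = 5
Without intervention: V_3 = 4 if V_1 >= -2 else -3  [with V_1=5]  = 4; V_4 = 3·V_3 - V_1  [with V_3=4, V_1=5]  = 7; V_5 = 2·V_4 - 3  [with V_4=7]  = 11.
Change = 5 − 11 = -6.

-6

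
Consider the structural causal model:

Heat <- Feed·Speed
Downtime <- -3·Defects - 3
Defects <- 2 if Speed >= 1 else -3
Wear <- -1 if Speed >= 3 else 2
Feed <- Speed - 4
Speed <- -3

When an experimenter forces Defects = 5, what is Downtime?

The intervention breaks the incoming arrows to Defects: Defects <- 2 if Speed >= 1 else -3 no longer applies, and Defects = 5.
Downtime = -3·Defects - 3  [with Defects=5]  = -18

-18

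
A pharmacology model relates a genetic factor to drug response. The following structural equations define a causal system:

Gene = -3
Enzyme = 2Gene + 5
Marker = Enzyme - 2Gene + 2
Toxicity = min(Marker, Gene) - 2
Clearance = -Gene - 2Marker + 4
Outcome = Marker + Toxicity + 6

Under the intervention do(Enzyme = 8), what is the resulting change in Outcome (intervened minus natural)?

9

Under do(Enzyme=8), the mechanism Enzyme = 2Gene + 5 is discarded; Enzyme is fixed at 8.
Marker = Enzyme - 2Gene + 2  [with Enzyme=8, Gene=-3]  = 16
Toxicity = min(Marker, Gene) - 2  [with Marker=16, Gene=-3]  = -5
Outcome = Marker + Toxicity + 6  [with Marker=16, Toxicity=-5]  = 17
Without intervention: Enzyme = 2Gene + 5  [with Gene=-3]  = -1; Marker = Enzyme - 2Gene + 2  [with Enzyme=-1, Gene=-3]  = 7; Toxicity = min(Marker, Gene) - 2  [with Marker=7, Gene=-3]  = -5; Outcome = Marker + Toxicity + 6  [with Marker=7, Toxicity=-5]  = 8.
Change = 17 − 8 = 9.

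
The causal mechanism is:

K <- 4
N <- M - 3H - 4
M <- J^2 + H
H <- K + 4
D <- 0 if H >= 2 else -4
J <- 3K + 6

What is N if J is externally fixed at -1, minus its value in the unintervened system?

-323

Under do(J=-1), the mechanism J <- 3K + 6 is discarded; J is fixed at -1.
H = K + 4  [with K=4]  = 8
M = J^2 + H  [with J=-1, H=8]  = 9
N = M - 3H - 4  [with M=9, H=8]  = -19
Without intervention: H = K + 4  [with K=4]  = 8; J = 3K + 6  [with K=4]  = 18; M = J^2 + H  [with J=18, H=8]  = 332; N = M - 3H - 4  [with M=332, H=8]  = 304.
Change = -19 − 304 = -323.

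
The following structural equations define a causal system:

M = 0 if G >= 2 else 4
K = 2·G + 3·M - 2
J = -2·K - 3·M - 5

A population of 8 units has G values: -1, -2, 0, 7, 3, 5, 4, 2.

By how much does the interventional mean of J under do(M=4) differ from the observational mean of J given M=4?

Every unit gets M=4 under the intervention. J values become -33, -29, -37, -65, -49, -57, -53, -45; E[J|do(M=4)] = -46.
Conditioning on M=4 selects the 3 unit(s) with G ∈ {-1, -2, 0}. Their J values: -33, -29, -37. Mean = -33.
Difference = -46 − (-33) = -13.

-13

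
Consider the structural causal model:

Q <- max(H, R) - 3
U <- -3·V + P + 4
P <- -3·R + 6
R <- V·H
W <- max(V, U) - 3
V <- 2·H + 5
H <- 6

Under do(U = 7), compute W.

Under do(U=7), the mechanism U <- -3·V + P + 4 is discarded; U is fixed at 7.
V = 2·H + 5  [with H=6]  = 17
W = max(V, U) - 3  [with V=17, U=7]  = 14

14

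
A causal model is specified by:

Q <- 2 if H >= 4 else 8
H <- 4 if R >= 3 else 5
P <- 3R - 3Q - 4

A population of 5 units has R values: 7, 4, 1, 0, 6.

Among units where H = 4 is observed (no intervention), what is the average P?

7

E[P|H=4] averages over only the 3 units with H=4 (R = 7, 4, 6): P = 11, 2, 8, mean 7.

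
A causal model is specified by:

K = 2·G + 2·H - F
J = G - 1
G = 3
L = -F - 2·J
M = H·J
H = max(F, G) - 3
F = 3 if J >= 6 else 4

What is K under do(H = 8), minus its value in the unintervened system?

Under do(H=8), the mechanism H = max(F, G) - 3 is discarded; H is fixed at 8.
J = G - 1  [with G=3]  = 2
F = 3 if J >= 6 else 4  [with J=2]  = 4
K = 2·G + 2·H - F  [with G=3, H=8, F=4]  = 18
Without intervention: J = G - 1  [with G=3]  = 2; F = 3 if J >= 6 else 4  [with J=2]  = 4; H = max(F, G) - 3  [with F=4, G=3]  = 1; K = 2·G + 2·H - F  [with G=3, H=1, F=4]  = 4.
Change = 18 − 4 = 14.

14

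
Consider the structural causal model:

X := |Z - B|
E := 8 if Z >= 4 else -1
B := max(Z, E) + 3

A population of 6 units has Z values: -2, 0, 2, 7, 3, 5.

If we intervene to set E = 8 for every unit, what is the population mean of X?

8.5

Every unit gets E=8 under the intervention. X values become 13, 11, 9, 4, 8, 6; E[X|do(E=8)] = 8.5.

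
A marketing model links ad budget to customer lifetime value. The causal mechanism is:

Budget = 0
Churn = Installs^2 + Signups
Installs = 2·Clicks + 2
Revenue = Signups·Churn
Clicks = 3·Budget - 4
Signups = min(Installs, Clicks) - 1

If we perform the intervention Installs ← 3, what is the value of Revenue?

The intervention breaks the incoming arrows to Installs: Installs = 2·Clicks + 2 no longer applies, and Installs = 3.
Clicks = 3·Budget - 4  [with Budget=0]  = -4
Signups = min(Installs, Clicks) - 1  [with Installs=3, Clicks=-4]  = -5
Churn = Installs^2 + Signups  [with Installs=3, Signups=-5]  = 4
Revenue = Signups·Churn  [with Signups=-5, Churn=4]  = -20

-20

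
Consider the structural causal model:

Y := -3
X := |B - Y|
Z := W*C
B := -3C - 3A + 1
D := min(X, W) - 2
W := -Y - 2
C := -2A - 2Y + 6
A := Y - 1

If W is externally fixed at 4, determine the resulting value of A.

Under do(W=4), the mechanism W := -Y - 2 is discarded; W is fixed at 4.
No directed path runs from W to A, so A keeps its natural value.
A = Y - 1  [with Y=-3]  = -4

-4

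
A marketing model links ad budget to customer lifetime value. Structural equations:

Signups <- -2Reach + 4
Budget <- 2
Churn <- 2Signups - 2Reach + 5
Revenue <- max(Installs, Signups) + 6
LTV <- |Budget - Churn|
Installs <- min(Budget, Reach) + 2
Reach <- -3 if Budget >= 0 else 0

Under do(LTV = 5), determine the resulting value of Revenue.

16

Intervening sets LTV = 5 and removes its equation (LTV <- |Budget - Churn|).
Since Revenue is not a descendant of the intervened variable, it is unaffected.
Reach = -3 if Budget >= 0 else 0  [with Budget=2]  = -3
Installs = min(Budget, Reach) + 2  [with Budget=2, Reach=-3]  = -1
Signups = -2Reach + 4  [with Reach=-3]  = 10
Revenue = max(Installs, Signups) + 6  [with Installs=-1, Signups=10]  = 16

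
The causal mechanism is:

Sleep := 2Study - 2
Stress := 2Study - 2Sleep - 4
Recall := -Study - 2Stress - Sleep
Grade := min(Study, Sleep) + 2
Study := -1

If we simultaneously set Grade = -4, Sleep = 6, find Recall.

Setting Grade = -4, Sleep = 6 by intervention discards those variables' equations.
Stress = 2Study - 2Sleep - 4  [with Study=-1, Sleep=6]  = -18
Recall = -Study - 2Stress - Sleep  [with Study=-1, Stress=-18, Sleep=6]  = 31

31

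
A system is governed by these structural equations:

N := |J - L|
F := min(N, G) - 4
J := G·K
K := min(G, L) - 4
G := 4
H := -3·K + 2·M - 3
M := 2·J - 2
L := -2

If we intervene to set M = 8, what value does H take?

Intervening sets M = 8 and removes its equation (M := 2·J - 2).
K = min(G, L) - 4  [with G=4, L=-2]  = -6
H = -3·K + 2·M - 3  [with K=-6, M=8]  = 31

31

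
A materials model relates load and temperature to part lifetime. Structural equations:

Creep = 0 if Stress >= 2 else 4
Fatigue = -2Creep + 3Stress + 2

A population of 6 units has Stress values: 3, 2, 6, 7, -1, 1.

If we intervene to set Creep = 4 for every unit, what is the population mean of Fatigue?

Every unit gets Creep=4 under the intervention. Fatigue values become 3, 0, 12, 15, -9, -3; E[Fatigue|do(Creep=4)] = 3.

3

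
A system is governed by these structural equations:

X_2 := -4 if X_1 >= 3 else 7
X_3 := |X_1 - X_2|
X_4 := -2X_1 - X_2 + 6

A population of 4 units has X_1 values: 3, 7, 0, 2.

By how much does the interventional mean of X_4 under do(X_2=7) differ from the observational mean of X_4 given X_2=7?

-4

The intervention sets X_2=7 in all 4 units regardless of X_1. Recomputing X_4 per unit gives -7, -15, -1, -5; average -7.
E[X_4|X_2=7] averages over only the 2 units with X_2=7 (X_1 = 0, 2): X_4 = -1, -5, mean -3.
Difference = -7 − (-3) = -4.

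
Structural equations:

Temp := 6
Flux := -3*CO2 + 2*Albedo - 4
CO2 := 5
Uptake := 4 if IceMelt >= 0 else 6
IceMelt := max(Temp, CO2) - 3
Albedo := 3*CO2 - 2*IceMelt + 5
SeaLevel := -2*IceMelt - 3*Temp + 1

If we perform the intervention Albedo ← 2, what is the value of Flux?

-15

Under do(Albedo=2), the mechanism Albedo := 3*CO2 - 2*IceMelt + 5 is discarded; Albedo is fixed at 2.
Flux = -3*CO2 + 2*Albedo - 4  [with CO2=5, Albedo=2]  = -15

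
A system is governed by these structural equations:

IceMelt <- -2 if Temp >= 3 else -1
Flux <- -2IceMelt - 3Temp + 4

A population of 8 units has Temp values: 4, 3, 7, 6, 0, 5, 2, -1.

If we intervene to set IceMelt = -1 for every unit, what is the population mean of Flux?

Every unit gets IceMelt=-1 under the intervention. Flux values become -6, -3, -15, -12, 6, -9, 0, 9; E[Flux|do(IceMelt=-1)] = -3.75.

-3.75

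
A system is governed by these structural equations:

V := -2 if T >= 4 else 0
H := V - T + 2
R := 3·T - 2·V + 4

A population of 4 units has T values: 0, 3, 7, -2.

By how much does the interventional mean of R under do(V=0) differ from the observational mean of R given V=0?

5

Every unit gets V=0 under the intervention. R values become 4, 13, 25, -2; E[R|do(V=0)] = 10.
E[R|V=0] averages over only the 3 units with V=0 (T = 0, 3, -2): R = 4, 13, -2, mean 5.
Difference = 10 − 5 = 5.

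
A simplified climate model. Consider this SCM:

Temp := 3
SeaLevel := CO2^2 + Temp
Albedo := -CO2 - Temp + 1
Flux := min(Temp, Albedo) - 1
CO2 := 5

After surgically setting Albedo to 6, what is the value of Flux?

2

do(Albedo=6) replaces the equation Albedo := -CO2 - Temp + 1 with the constant Albedo = 6.
Flux = min(Temp, Albedo) - 1  [with Temp=3, Albedo=6]  = 2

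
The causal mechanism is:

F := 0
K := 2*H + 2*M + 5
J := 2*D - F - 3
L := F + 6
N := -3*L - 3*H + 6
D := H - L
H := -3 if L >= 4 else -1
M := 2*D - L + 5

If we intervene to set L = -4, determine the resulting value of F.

Under do(L=-4), the mechanism L := F + 6 is discarded; L is fixed at -4.
F is not downstream of the intervention, so its value is determined by the original equations.

0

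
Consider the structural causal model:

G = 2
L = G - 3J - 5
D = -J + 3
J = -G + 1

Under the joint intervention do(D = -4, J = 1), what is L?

-6

Setting D = -4, J = 1 by intervention discards those variables' equations.
L = G - 3J - 5  [with G=2, J=1]  = -6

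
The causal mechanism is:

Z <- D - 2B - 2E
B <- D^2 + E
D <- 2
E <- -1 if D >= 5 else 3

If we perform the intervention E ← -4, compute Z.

10

Under do(E=-4), the mechanism E <- -1 if D >= 5 else 3 is discarded; E is fixed at -4.
B = D^2 + E  [with D=2, E=-4]  = 0
Z = D - 2B - 2E  [with D=2, B=0, E=-4]  = 10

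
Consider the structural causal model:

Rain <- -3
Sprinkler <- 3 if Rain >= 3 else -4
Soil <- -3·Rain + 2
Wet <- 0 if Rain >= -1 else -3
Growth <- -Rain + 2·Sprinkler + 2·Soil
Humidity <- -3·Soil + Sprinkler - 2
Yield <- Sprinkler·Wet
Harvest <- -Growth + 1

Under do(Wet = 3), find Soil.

Under do(Wet=3), the mechanism Wet <- 0 if Rain >= -1 else -3 is discarded; Wet is fixed at 3.
Since Soil is not a descendant of the intervened variable, it is unaffected.
Soil = -3·Rain + 2  [with Rain=-3]  = 11

11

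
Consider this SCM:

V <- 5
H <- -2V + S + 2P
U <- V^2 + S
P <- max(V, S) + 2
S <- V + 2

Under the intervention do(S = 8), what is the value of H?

18

Under do(S=8), the mechanism S <- V + 2 is discarded; S is fixed at 8.
P = max(V, S) + 2  [with V=5, S=8]  = 10
H = -2V + S + 2P  [with V=5, S=8, P=10]  = 18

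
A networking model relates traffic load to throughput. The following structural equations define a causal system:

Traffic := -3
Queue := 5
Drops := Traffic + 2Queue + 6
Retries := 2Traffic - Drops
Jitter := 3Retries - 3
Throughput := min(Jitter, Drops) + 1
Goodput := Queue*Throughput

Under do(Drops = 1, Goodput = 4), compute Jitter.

-24

Setting Drops = 1, Goodput = 4 by intervention discards those variables' equations.
Retries = 2Traffic - Drops  [with Traffic=-3, Drops=1]  = -7
Jitter = 3Retries - 3  [with Retries=-7]  = -24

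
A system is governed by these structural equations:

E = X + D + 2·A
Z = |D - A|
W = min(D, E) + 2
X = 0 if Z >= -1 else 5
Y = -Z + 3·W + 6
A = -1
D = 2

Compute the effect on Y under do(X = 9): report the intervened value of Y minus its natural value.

6

The intervention breaks the incoming arrows to X: X = 0 if Z >= -1 else 5 no longer applies, and X = 9.
Z = |D - A|  [with D=2, A=-1]  = 3
E = X + D + 2·A  [with X=9, D=2, A=-1]  = 9
W = min(D, E) + 2  [with D=2, E=9]  = 4
Y = -Z + 3·W + 6  [with Z=3, W=4]  = 15
Without intervention: Z = |D - A|  [with D=2, A=-1]  = 3; X = 0 if Z >= -1 else 5  [with Z=3]  = 0; E = X + D + 2·A  [with X=0, D=2, A=-1]  = 0; W = min(D, E) + 2  [with D=2, E=0]  = 2; Y = -Z + 3·W + 6  [with Z=3, W=2]  = 9.
Change = 15 − 9 = 6.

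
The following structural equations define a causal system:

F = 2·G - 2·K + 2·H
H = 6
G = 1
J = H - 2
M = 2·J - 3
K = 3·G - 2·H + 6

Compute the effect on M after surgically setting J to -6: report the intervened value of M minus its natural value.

The intervention breaks the incoming arrows to J: J = H - 2 no longer applies, and J = -6.
M = 2·J - 3  [with J=-6]  = -15
Without intervention: J = H - 2  [with H=6]  = 4; M = 2·J - 3  [with J=4]  = 5.
Change = -15 − 5 = -20.

-20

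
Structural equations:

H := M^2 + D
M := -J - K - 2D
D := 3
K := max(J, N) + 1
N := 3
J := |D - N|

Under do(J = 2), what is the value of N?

Under do(J=2), the mechanism J := |D - N| is discarded; J is fixed at 2.
Since N is not a descendant of the intervened variable, it is unaffected.

3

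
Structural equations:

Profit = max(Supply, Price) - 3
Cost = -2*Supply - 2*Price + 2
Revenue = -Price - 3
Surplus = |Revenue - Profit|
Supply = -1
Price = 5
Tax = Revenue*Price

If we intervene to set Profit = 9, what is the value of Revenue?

do(Profit=9) replaces the equation Profit = max(Supply, Price) - 3 with the constant Profit = 9.
No directed path runs from Profit to Revenue, so Revenue keeps its natural value.
Revenue = -Price - 3  [with Price=5]  = -8

-8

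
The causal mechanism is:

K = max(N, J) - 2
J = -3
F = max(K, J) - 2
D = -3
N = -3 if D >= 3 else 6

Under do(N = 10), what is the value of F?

6

do(N=10) replaces the equation N = -3 if D >= 3 else 6 with the constant N = 10.
K = max(N, J) - 2  [with N=10, J=-3]  = 8
F = max(K, J) - 2  [with K=8, J=-3]  = 6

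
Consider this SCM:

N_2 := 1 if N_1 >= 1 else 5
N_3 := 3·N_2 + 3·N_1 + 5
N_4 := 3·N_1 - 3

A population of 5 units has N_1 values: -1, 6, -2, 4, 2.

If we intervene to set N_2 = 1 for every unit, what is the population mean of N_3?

13.4

Every unit gets N_2=1 under the intervention. N_3 values become 5, 26, 2, 20, 14; E[N_3|do(N_2=1)] = 13.4.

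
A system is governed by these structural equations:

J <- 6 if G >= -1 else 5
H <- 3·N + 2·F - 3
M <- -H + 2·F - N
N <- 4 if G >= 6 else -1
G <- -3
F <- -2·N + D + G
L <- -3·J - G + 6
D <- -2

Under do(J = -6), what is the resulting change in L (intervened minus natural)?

do(J=-6) replaces the equation J <- 6 if G >= -1 else 5 with the constant J = -6.
L = -3·J - G + 6  [with J=-6, G=-3]  = 27
Without intervention: J = 6 if G >= -1 else 5  [with G=-3]  = 5; L = -3·J - G + 6  [with J=5, G=-3]  = -6.
Change = 27 − (-6) = 33.

33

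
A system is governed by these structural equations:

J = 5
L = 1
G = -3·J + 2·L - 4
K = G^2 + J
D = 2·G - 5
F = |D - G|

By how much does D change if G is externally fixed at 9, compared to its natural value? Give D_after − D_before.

do(G=9) replaces the equation G = -3·J + 2·L - 4 with the constant G = 9.
D = 2·G - 5  [with G=9]  = 13
Without intervention: G = -3·J + 2·L - 4  [with J=5, L=1]  = -17; D = 2·G - 5  [with G=-17]  = -39.
Change = 13 − (-39) = 52.

52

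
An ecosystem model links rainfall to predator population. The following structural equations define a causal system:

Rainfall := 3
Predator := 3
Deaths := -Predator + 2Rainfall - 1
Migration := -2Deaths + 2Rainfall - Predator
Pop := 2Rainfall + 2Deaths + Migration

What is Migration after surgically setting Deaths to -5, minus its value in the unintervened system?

The intervention breaks the incoming arrows to Deaths: Deaths := -Predator + 2Rainfall - 1 no longer applies, and Deaths = -5.
Migration = -2Deaths + 2Rainfall - Predator  [with Deaths=-5, Rainfall=3, Predator=3]  = 13
Without intervention: Deaths = -Predator + 2Rainfall - 1  [with Predator=3, Rainfall=3]  = 2; Migration = -2Deaths + 2Rainfall - Predator  [with Deaths=2, Rainfall=3, Predator=3]  = -1.
Change = 13 − (-1) = 14.

14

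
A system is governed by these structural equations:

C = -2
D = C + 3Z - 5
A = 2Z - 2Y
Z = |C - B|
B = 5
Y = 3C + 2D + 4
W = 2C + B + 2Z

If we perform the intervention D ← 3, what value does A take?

The intervention breaks the incoming arrows to D: D = C + 3Z - 5 no longer applies, and D = 3.
Z = |C - B|  [with C=-2, B=5]  = 7
Y = 3C + 2D + 4  [with C=-2, D=3]  = 4
A = 2Z - 2Y  [with Z=7, Y=4]  = 6

6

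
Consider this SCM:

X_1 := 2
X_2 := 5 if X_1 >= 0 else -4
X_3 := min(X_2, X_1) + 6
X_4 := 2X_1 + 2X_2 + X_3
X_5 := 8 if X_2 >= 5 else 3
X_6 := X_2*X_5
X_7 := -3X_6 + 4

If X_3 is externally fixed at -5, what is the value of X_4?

9

The intervention breaks the incoming arrows to X_3: X_3 := min(X_2, X_1) + 6 no longer applies, and X_3 = -5.
X_2 = 5 if X_1 >= 0 else -4  [with X_1=2]  = 5
X_4 = 2X_1 + 2X_2 + X_3  [with X_1=2, X_2=5, X_3=-5]  = 9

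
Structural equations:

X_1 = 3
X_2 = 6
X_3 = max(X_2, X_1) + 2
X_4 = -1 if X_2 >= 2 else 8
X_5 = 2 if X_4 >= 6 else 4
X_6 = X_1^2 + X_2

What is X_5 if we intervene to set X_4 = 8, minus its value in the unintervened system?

Intervening sets X_4 = 8 and removes its equation (X_4 = -1 if X_2 >= 2 else 8).
X_5 = 2 if X_4 >= 6 else 4  [with X_4=8]  = 2
Without intervention: X_4 = -1 if X_2 >= 2 else 8  [with X_2=6]  = -1; X_5 = 2 if X_4 >= 6 else 4  [with X_4=-1]  = 4.
Change = 2 − 4 = -2.

-2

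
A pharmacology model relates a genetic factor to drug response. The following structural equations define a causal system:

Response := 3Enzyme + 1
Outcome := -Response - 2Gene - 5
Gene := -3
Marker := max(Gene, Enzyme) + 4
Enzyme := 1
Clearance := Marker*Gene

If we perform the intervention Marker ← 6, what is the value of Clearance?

-18

do(Marker=6) replaces the equation Marker := max(Gene, Enzyme) + 4 with the constant Marker = 6.
Clearance = Marker*Gene  [with Marker=6, Gene=-3]  = -18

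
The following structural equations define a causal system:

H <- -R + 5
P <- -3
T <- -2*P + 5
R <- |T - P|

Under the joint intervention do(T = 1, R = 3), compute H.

2

Setting T = 1, R = 3 by intervention discards those variables' equations.
H = -R + 5  [with R=3]  = 2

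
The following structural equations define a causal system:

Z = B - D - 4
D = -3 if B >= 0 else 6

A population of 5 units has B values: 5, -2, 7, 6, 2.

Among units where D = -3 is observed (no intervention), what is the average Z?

4

Observing D=-3 restricts to units where D's equation naturally yields -3: B ∈ {5, 7, 6, 2}. In that subpopulation Z = 4, 6, 5, 1, mean 4.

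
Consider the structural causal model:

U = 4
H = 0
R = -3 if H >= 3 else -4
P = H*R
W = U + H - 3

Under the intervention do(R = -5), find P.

0

The intervention breaks the incoming arrows to R: R = -3 if H >= 3 else -4 no longer applies, and R = -5.
P = H*R  [with H=0, R=-5]  = 0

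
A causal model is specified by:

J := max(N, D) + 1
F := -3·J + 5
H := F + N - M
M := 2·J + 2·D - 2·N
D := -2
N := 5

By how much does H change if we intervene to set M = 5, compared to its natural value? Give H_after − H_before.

-7

Under do(M=5), the mechanism M := 2·J + 2·D - 2·N is discarded; M is fixed at 5.
J = max(N, D) + 1  [with N=5, D=-2]  = 6
F = -3·J + 5  [with J=6]  = -13
H = F + N - M  [with F=-13, N=5, M=5]  = -13
Without intervention: J = max(N, D) + 1  [with N=5, D=-2]  = 6; M = 2·J + 2·D - 2·N  [with J=6, D=-2, N=5]  = -2; F = -3·J + 5  [with J=6]  = -13; H = F + N - M  [with F=-13, N=5, M=-2]  = -6.
Change = -13 − (-6) = -7.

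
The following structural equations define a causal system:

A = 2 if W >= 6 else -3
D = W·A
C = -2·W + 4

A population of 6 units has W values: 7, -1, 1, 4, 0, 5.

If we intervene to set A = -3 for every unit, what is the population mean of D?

-8

Under do(A=-3), A's equation is replaced by A=-3 for every unit. Per-unit D: -21, 3, -3, -12, 0, -15. Mean = -8.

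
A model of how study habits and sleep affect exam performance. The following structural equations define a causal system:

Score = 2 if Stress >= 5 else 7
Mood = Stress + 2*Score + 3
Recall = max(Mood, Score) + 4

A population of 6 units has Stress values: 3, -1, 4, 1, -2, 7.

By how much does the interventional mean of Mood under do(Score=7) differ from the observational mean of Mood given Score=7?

1

The intervention sets Score=7 in all 6 units regardless of Stress. Recomputing Mood per unit gives 20, 16, 21, 18, 15, 24; average 19.
Conditioning on Score=7 selects the 5 unit(s) with Stress ∈ {3, -1, 4, 1, -2}. Their Mood values: 20, 16, 21, 18, 15. Mean = 18.
Difference = 19 − 18 = 1.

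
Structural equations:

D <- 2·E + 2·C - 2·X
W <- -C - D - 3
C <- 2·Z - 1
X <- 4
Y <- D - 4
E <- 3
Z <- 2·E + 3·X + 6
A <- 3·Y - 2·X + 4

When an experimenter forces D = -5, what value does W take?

do(D=-5) replaces the equation D <- 2·E + 2·C - 2·X with the constant D = -5.
Z = 2·E + 3·X + 6  [with E=3, X=4]  = 24
C = 2·Z - 1  [with Z=24]  = 47
W = -C - D - 3  [with C=47, D=-5]  = -45

-45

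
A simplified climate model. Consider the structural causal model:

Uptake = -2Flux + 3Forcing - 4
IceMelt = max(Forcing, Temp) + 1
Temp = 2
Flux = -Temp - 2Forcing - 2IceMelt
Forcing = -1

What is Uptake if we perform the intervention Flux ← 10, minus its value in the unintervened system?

-32

Intervening sets Flux = 10 and removes its equation (Flux = -Temp - 2Forcing - 2IceMelt).
Uptake = -2Flux + 3Forcing - 4  [with Flux=10, Forcing=-1]  = -27
Without intervention: IceMelt = max(Forcing, Temp) + 1  [with Forcing=-1, Temp=2]  = 3; Flux = -Temp - 2Forcing - 2IceMelt  [with Temp=2, Forcing=-1, IceMelt=3]  = -6; Uptake = -2Flux + 3Forcing - 4  [with Flux=-6, Forcing=-1]  = 5.
Change = -27 − 5 = -32.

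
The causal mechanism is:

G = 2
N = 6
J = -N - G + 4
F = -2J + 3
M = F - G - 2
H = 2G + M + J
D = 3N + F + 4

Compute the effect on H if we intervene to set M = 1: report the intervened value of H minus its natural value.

The intervention breaks the incoming arrows to M: M = F - G - 2 no longer applies, and M = 1.
J = -N - G + 4  [with N=6, G=2]  = -4
H = 2G + M + J  [with G=2, M=1, J=-4]  = 1
Without intervention: J = -N - G + 4  [with N=6, G=2]  = -4; F = -2J + 3  [with J=-4]  = 11; M = F - G - 2  [with F=11, G=2]  = 7; H = 2G + M + J  [with G=2, M=7, J=-4]  = 7.
Change = 1 − 7 = -6.

-6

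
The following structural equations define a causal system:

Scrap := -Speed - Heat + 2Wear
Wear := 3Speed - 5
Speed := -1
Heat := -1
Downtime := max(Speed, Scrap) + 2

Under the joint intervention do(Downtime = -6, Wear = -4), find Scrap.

-6

Under do(Downtime = -6, Wear = -4), each intervened variable's structural equation is replaced by its fixed value.
Scrap = -Speed - Heat + 2Wear  [with Speed=-1, Heat=-1, Wear=-4]  = -6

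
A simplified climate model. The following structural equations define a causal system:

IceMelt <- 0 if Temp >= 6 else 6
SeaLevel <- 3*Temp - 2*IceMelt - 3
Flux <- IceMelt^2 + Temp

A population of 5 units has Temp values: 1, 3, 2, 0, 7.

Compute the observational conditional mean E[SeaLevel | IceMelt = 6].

-10.5

Observing IceMelt=6 restricts to units where IceMelt's equation naturally yields 6: Temp ∈ {1, 3, 2, 0}. In that subpopulation SeaLevel = -12, -6, -9, -15, mean -10.5.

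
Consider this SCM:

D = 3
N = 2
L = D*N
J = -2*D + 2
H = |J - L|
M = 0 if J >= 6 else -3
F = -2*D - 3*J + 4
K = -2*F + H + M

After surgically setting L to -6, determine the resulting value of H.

2

do(L=-6) replaces the equation L = D*N with the constant L = -6.
J = -2*D + 2  [with D=3]  = -4
H = |J - L|  [with J=-4, L=-6]  = 2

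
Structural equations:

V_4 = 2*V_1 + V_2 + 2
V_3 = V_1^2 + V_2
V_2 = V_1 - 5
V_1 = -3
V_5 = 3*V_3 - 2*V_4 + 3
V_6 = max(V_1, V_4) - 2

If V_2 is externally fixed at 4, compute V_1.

Under do(V_2=4), the mechanism V_2 = V_1 - 5 is discarded; V_2 is fixed at 4.
V_1 is not downstream of the intervention, so its value is determined by the original equations.

-3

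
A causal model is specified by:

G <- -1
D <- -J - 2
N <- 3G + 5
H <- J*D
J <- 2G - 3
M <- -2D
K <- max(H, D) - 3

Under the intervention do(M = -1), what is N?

Under do(M=-1), the mechanism M <- -2D is discarded; M is fixed at -1.
N is not downstream of the intervention, so its value is determined by the original equations.
N = 3G + 5  [with G=-1]  = 2

2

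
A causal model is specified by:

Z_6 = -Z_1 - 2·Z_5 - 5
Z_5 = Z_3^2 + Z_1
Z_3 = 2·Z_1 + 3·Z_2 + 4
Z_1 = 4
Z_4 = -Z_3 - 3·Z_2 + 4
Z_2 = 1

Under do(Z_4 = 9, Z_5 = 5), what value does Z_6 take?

The joint intervention fixes Z_4 = 9, Z_5 = 5, removing each variable's own equation.
Z_6 = -Z_1 - 2·Z_5 - 5  [with Z_1=4, Z_5=5]  = -19

-19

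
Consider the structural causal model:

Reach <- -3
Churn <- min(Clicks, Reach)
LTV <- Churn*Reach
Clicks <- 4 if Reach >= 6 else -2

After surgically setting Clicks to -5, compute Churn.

The intervention breaks the incoming arrows to Clicks: Clicks <- 4 if Reach >= 6 else -2 no longer applies, and Clicks = -5.
Churn = min(Clicks, Reach)  [with Clicks=-5, Reach=-3]  = -5

-5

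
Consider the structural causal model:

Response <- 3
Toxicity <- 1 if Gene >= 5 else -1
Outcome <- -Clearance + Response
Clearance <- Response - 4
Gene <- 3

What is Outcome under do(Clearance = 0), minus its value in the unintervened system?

Intervening sets Clearance = 0 and removes its equation (Clearance <- Response - 4).
Outcome = -Clearance + Response  [with Clearance=0, Response=3]  = 3
Without intervention: Clearance = Response - 4  [with Response=3]  = -1; Outcome = -Clearance + Response  [with Clearance=-1, Response=3]  = 4.
Change = 3 − 4 = -1.

-1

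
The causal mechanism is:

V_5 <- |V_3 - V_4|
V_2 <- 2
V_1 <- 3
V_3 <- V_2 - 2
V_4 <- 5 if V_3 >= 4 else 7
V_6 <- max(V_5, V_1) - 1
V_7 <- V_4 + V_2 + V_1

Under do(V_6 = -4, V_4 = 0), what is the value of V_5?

Setting V_6 = -4, V_4 = 0 by intervention discards those variables' equations.
V_3 = V_2 - 2  [with V_2=2]  = 0
V_5 = |V_3 - V_4|  [with V_3=0, V_4=0]  = 0

0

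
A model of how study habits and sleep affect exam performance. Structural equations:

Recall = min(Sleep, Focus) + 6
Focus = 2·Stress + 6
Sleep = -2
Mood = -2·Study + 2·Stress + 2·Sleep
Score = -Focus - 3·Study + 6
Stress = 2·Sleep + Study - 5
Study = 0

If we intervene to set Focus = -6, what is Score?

12

Intervening sets Focus = -6 and removes its equation (Focus = 2·Stress + 6).
Score = -Focus - 3·Study + 6  [with Focus=-6, Study=0]  = 12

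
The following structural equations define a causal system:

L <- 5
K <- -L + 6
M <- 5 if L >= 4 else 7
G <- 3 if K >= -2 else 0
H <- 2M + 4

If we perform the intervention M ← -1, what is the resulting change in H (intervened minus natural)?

-12

do(M=-1) replaces the equation M <- 5 if L >= 4 else 7 with the constant M = -1.
H = 2M + 4  [with M=-1]  = 2
Without intervention: M = 5 if L >= 4 else 7  [with L=5]  = 5; H = 2M + 4  [with M=5]  = 14.
Change = 2 − 14 = -12.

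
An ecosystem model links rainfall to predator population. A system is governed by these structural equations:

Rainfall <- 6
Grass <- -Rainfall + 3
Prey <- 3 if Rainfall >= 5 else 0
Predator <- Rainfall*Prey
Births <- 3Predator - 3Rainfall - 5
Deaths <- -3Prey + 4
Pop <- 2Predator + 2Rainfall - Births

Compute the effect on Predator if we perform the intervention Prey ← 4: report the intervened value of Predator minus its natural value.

6

The intervention breaks the incoming arrows to Prey: Prey <- 3 if Rainfall >= 5 else 0 no longer applies, and Prey = 4.
Predator = Rainfall*Prey  [with Rainfall=6, Prey=4]  = 24
Without intervention: Prey = 3 if Rainfall >= 5 else 0  [with Rainfall=6]  = 3; Predator = Rainfall*Prey  [with Rainfall=6, Prey=3]  = 18.
Change = 24 − 18 = 6.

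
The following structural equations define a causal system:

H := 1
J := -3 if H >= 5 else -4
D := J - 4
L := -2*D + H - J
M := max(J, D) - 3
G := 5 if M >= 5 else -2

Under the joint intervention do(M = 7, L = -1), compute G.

5

Setting M = 7, L = -1 by intervention discards those variables' equations.
G = 5 if M >= 5 else -2  [with M=7]  = 5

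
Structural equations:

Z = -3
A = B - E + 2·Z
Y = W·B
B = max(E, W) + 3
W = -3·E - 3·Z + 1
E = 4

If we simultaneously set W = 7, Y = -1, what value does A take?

Setting W = 7, Y = -1 by intervention discards those variables' equations.
B = max(E, W) + 3  [with E=4, W=7]  = 10
A = B - E + 2·Z  [with B=10, E=4, Z=-3]  = 0

0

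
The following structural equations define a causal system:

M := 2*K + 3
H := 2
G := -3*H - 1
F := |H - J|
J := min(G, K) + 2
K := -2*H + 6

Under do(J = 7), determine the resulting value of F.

Intervening sets J = 7 and removes its equation (J := min(G, K) + 2).
F = |H - J|  [with H=2, J=7]  = 5

5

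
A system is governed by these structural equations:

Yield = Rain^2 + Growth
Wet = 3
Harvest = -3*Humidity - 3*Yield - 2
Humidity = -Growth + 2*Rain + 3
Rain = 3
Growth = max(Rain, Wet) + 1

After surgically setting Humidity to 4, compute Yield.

Intervening sets Humidity = 4 and removes its equation (Humidity = -Growth + 2*Rain + 3).
No directed path runs from Humidity to Yield, so Yield keeps its natural value.
Growth = max(Rain, Wet) + 1  [with Rain=3, Wet=3]  = 4
Yield = Rain^2 + Growth  [with Rain=3, Growth=4]  = 13

13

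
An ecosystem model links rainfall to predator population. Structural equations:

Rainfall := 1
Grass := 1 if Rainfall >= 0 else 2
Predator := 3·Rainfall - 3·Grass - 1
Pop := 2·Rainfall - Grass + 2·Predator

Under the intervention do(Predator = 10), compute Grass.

Under do(Predator=10), the mechanism Predator := 3·Rainfall - 3·Grass - 1 is discarded; Predator is fixed at 10.
Since Grass is not a descendant of the intervened variable, it is unaffected.
Grass = 1 if Rainfall >= 0 else 2  [with Rainfall=1]  = 1

1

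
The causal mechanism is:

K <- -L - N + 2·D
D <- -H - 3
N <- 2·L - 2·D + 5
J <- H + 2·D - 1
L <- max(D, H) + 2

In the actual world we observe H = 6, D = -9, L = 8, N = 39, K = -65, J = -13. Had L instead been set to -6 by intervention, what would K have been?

-23

do(L=-6) replaces the equation L <- max(D, H) + 2 with the constant L = -6.
D = -H - 3  [with H=6]  = -9
N = 2·L - 2·D + 5  [with L=-6, D=-9]  = 11
K = -L - N + 2·D  [with L=-6, N=11, D=-9]  = -23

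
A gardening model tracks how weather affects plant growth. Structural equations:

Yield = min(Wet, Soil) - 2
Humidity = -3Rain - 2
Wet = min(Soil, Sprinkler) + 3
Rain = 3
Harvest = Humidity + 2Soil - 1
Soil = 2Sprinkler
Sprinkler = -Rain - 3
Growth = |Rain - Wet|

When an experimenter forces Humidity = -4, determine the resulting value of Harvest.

Intervening sets Humidity = -4 and removes its equation (Humidity = -3Rain - 2).
Sprinkler = -Rain - 3  [with Rain=3]  = -6
Soil = 2Sprinkler  [with Sprinkler=-6]  = -12
Harvest = Humidity + 2Soil - 1  [with Humidity=-4, Soil=-12]  = -29

-29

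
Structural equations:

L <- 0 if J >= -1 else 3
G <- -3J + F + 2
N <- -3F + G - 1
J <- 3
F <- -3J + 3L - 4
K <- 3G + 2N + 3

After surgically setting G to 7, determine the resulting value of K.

Under do(G=7), the mechanism G <- -3J + F + 2 is discarded; G is fixed at 7.
L = 0 if J >= -1 else 3  [with J=3]  = 0
F = -3J + 3L - 4  [with J=3, L=0]  = -13
N = -3F + G - 1  [with F=-13, G=7]  = 45
K = 3G + 2N + 3  [with G=7, N=45]  = 114

114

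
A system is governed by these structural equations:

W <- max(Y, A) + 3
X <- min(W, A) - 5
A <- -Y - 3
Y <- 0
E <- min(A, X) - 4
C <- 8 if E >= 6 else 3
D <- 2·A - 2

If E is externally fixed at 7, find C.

8

The intervention breaks the incoming arrows to E: E <- min(A, X) - 4 no longer applies, and E = 7.
C = 8 if E >= 6 else 3  [with E=7]  = 8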